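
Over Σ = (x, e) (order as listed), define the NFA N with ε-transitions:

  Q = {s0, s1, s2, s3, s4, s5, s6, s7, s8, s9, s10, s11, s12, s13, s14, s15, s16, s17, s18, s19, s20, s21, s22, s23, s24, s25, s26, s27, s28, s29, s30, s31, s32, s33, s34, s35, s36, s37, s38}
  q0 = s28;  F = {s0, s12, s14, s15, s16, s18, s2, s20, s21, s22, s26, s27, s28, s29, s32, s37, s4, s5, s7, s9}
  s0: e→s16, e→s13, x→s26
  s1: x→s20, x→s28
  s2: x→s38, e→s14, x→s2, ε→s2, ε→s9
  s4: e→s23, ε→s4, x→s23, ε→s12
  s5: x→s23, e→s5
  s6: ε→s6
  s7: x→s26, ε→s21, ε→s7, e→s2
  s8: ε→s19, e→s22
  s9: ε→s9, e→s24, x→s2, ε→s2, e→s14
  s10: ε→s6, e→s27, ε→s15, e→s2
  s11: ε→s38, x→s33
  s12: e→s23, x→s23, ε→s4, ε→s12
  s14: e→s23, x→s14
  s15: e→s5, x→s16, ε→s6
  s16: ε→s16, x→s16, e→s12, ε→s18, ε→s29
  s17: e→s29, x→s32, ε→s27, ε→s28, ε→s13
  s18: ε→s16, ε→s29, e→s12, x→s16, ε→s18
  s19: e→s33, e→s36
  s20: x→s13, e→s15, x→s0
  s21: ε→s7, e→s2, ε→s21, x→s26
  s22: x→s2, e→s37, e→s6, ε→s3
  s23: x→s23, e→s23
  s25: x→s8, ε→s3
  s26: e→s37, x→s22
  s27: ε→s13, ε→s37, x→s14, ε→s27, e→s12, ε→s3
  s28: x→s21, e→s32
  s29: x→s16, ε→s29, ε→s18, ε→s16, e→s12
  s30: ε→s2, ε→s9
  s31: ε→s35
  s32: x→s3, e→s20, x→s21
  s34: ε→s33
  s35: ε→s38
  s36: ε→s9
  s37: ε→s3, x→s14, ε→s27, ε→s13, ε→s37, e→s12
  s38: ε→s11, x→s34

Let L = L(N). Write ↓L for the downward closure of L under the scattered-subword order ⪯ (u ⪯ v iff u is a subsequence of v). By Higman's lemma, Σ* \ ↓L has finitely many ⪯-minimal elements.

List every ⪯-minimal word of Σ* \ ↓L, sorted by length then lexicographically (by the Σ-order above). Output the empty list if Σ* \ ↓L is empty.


|Q|=39, |F|=20, |δ|=107 (47 ε).
min D↑ (15 st, q0=0, F={12}): 0:x→1,e→2 1:x→3,e→4 2:x→1,e→5 3:x→6,e→7 4:x→4,e→8 5:x→9,e→10 6:x→4,e→7 7:x→8,e→11 8:x→8,e→12 9:x→3,e→13 10:x→13,e→14 11:x→12,e→12 12:x→12,e→12 13:x→13,e→11 14:x→12,e→14.
'xeee': run [29, 24, 19, 5, 1] end={s23} ∉↓L; 4/4 deletions ∈↓L.
'xxexe': N↓-sim [29, 24, 21, 10, 2, 1] end={s23} ∉↓L; 5/5 single-dels accept.
'xxeex': |S_i|=[29, 24, 21, 10, 3, 1] end={s23} rej; 5/5 deletions ∈↓L.
'eeeex': |S_i|=[29, 28, 25, 15, 4, 1] end={s23} ∉↓L; 5/5 deletions ∈↓L.
'xxxxee': |S_i|=[29, 24, 21, 20, 14, 5, 1] end={s23} rej; 6/6 single-dels accept.
'eeexee': |S_i|=[29, 28, 25, 15, 7, 3, 1] end={s23} ∉↓L; 6/6 del acc.
6 words, ⪯-incomp.

Antichain: [xeee, xxexe, xxeex, eeeex, xxxxee, eeexee].


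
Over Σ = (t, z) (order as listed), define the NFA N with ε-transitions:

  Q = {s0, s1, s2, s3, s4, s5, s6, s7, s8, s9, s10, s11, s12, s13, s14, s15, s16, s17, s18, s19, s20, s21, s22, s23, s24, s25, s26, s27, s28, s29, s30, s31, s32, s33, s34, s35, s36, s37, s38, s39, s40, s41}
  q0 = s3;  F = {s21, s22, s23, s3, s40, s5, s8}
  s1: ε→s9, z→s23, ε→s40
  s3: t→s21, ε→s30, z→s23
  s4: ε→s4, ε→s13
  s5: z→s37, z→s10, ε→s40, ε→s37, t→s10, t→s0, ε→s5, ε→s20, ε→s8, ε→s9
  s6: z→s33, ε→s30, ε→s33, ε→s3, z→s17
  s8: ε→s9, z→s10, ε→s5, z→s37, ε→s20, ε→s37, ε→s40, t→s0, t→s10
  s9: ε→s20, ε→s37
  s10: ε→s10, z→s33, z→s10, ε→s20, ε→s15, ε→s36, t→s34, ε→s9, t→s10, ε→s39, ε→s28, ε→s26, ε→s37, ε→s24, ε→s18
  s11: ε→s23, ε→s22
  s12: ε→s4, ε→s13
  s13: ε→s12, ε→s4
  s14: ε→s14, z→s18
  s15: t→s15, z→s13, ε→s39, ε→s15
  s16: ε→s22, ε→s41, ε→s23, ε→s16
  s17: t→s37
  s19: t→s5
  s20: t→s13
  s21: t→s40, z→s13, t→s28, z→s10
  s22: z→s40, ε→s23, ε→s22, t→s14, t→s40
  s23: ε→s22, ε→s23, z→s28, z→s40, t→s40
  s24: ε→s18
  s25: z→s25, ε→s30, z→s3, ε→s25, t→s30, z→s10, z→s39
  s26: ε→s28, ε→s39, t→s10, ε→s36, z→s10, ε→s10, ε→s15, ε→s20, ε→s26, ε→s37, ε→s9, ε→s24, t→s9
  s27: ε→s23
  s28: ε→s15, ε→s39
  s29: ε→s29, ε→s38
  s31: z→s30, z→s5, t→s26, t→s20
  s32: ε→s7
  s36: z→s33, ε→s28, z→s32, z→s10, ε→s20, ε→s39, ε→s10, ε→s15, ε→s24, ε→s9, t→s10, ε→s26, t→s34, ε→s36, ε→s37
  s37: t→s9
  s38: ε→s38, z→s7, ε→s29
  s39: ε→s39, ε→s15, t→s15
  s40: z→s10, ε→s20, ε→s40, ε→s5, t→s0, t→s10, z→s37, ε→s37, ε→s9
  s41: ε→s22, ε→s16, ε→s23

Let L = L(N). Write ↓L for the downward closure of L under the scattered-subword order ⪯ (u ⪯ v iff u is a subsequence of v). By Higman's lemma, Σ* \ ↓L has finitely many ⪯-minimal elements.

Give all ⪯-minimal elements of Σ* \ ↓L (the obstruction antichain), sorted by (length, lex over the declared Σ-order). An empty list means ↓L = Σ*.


Antichain: [tz, ttt, ztt, zzt, zzz].

|Q|=42, |F|=7, |δ|=147 (90 ε).
min D↑ (5 st, q0=0, F={4}): 0:t→1,z→2 1:t→3,z→4 2:t→3,z→3 3:t→4,z→4 4:t→4,z→4 [Hopcroft].
'tz': |S_i|=[28, 24, 18] end={s10,s12,s13,s15,s18,s20,s24,s26,s28,s32,s33,s34,…} rej; 2/2 del acc.
'ttt': N↓-sim [28, 24, 22, 19] end={s0,s10,s12,s13,s15,s18,s20,s24,s26,s28,s32,s33,…} ∉↓L; 3/3 del acc.
'ztt': |S_i|=[28, 25, 23, 19] end={s0,s10,s12,s13,s15,s18,s20,s24,s26,s28,s32,s33,…} — reject; 3/3 del acc.
'zzt': |S_i|=[28, 25, 22, 19] end={s0,s10,s12,s13,s15,s18,s20,s24,s26,s28,s32,s33,…} rej; 3/3 del acc.
'zzz': run [28, 25, 22, 18] end={s10,s12,s13,s15,s18,s20,s24,s26,s28,s32,s33,s34,…} ∉↓L; 3/3 del acc.
5 obstructions.


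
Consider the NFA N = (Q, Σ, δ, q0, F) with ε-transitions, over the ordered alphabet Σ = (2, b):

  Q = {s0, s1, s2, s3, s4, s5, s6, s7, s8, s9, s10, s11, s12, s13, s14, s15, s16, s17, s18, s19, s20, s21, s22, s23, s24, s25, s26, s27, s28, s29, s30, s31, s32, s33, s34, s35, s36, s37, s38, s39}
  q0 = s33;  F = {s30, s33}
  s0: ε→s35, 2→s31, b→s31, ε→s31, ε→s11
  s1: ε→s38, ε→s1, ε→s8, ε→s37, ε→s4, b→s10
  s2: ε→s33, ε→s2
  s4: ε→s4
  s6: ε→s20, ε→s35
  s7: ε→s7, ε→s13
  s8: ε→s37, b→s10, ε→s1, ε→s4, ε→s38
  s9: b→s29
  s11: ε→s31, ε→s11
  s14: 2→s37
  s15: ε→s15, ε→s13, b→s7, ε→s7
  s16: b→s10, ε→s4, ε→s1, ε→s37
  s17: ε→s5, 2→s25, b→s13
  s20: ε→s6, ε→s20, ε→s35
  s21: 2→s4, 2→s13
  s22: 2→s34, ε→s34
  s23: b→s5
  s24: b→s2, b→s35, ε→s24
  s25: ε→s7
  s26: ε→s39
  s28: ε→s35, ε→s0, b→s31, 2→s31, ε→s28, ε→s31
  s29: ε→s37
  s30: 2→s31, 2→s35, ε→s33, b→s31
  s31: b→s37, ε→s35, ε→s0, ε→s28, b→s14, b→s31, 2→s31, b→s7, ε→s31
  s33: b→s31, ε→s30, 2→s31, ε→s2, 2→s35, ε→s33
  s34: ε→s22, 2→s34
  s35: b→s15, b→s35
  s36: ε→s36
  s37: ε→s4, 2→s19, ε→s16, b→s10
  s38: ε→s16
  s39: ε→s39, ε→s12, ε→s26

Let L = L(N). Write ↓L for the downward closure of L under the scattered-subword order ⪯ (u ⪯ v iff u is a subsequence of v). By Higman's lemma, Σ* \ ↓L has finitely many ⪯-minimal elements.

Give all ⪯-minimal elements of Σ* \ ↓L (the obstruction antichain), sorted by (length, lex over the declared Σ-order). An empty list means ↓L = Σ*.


|Q|=40, |F|=2, |δ|=90 (56 ε).
min D↑ (2 st, q0=0, F={1}): 0:2→1,b→1 1:2→1,b→1.
'2': |S_i|=[20, 17] end={s0,s1,s10,s11,s13,s14,s15,s16,s19,s28,s31,s35,…} — reject; 1/1 deletions ∈↓L.
'b': N↓-sim [20, 17] end={s0,s1,s10,s11,s13,s14,s15,s16,s19,s28,s31,s35,…} ∉↓L; 1/1 single-dels accept.
2 words, ⪯-incomp.

Antichain: [2, b].


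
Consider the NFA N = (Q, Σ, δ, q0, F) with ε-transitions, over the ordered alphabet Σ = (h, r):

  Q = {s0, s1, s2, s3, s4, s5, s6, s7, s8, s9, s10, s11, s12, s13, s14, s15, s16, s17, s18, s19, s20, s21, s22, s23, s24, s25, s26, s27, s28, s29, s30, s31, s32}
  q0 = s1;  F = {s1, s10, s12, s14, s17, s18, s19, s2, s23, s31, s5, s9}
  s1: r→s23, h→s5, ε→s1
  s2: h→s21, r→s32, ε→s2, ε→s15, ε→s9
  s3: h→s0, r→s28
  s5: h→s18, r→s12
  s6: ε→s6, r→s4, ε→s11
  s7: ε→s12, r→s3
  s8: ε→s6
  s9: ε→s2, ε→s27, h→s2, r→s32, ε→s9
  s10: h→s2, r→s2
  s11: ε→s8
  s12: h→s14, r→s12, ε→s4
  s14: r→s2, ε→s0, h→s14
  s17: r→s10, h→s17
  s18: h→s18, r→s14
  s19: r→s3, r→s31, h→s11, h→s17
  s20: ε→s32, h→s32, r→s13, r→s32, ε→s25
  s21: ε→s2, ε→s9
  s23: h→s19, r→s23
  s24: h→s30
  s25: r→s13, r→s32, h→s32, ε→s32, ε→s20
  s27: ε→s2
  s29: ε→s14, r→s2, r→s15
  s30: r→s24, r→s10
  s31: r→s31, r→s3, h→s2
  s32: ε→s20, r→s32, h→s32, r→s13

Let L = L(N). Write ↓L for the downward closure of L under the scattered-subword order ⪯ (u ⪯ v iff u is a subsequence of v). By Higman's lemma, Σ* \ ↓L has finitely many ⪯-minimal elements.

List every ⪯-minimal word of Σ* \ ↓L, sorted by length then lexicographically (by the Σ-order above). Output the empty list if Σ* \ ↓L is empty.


|Q|=33, |F|=12, |δ|=68 (23 ε).
min D↑ (12 st, q0=0, F={11}): 0:h→1,r→2 1:h→3,r→4 2:h→5,r→2 3:h→3,r→6 4:h→6,r→4 5:h→7,r→8 6:h→6,r→9 7:h→7,r→10 8:h→9,r→8 9:h→9,r→11 10:h→9,r→9 11:h→11,r→11.
'hhrrr': |S_i|=[26, 24, 18, 13, 9, 4] end={s13,s20,s25,s32} rej; 5/5 single-dels accept.
'hrhrr': run [26, 24, 17, 11, 9, 4] end={s13,s20,s25,s32} ∉↓L; 5/5 del acc.
'rhrhr': N↓-sim [26, 23, 21, 15, 10, 4] end={s13,s20,s25,s32} — reject; 5/5 deletions ∈↓L.
3 minimals (antichain).

A = [hhrrr, hrhrr, rhrhr].


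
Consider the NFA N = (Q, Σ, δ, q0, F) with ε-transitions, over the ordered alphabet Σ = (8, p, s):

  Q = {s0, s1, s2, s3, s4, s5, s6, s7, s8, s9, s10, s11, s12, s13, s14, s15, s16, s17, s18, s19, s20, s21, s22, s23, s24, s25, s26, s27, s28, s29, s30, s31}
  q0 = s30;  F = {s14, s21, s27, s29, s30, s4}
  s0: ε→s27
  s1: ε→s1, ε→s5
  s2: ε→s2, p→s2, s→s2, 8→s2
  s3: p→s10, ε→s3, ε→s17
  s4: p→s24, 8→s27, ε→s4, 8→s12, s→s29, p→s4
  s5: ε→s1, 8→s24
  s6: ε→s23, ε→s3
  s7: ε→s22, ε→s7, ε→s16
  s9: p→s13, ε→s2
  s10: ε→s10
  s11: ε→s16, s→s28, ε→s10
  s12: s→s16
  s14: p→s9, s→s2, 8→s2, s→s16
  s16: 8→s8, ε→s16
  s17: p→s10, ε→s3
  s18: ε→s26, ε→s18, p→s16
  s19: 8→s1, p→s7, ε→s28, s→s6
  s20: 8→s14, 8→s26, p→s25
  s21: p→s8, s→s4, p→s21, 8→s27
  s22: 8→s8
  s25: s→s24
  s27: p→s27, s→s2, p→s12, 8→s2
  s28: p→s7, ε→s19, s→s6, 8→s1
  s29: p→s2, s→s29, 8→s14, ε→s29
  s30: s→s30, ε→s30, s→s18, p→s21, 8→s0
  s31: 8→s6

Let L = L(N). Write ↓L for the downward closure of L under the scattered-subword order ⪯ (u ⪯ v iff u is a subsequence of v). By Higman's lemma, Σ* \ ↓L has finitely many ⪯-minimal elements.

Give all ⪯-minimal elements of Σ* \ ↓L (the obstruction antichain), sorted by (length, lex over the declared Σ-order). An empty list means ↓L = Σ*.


|Q|=32, |F|=6, |δ|=72 (25 ε).
min D↑ (7 st, q0=0, F={3}): 0:8→1,p→2,s→0 1:8→3,p→1,s→3 2:8→1,p→2,s→4 3:8→3,p→3,s→3 4:8→1,p→4,s→5 5:8→6,p→3,s→5 6:8→3,p→3,s→3 (ε-aug+det+¬).
'88': N↓-sim [16, 9, 2] end={s2,s8} — reject; 2/2 single-dels accept.
'8s': |S_i|=[16, 9, 3] end={s16,s2,s8} — reject; 2/2 deletions ∈↓L.
'pssp': |S_i|=[16, 12, 11, 7, 3] end={s13,s2,s9} — reject; 4/4 single-dels accept.
3 obstructions.

min(Σ*\↓L) = [88, 8s, pssp].


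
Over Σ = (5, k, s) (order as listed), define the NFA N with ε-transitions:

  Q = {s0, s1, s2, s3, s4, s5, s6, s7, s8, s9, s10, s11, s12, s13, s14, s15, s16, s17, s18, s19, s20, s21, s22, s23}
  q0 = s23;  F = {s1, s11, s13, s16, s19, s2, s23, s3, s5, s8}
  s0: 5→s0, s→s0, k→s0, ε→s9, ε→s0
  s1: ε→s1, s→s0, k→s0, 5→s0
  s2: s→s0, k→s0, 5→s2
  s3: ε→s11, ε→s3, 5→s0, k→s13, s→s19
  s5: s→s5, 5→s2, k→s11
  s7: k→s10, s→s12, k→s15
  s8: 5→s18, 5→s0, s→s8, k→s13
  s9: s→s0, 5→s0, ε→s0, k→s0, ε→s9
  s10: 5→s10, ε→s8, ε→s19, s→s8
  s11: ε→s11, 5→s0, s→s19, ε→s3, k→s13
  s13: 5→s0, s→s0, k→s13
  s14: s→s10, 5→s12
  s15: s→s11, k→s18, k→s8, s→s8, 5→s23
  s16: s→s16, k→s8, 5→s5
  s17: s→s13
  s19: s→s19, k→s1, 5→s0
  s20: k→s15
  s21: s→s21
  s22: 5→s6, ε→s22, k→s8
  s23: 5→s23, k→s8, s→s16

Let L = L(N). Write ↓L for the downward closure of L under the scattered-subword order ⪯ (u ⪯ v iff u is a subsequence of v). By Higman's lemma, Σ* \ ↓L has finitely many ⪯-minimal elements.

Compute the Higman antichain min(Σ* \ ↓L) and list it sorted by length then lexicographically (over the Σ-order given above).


min(Σ*\↓L) = [k5, kks, s55k, s55s, s5kskk].

|Q|=24, |F|=10, |δ|=66 (12 ε).
min D↑ (10 st, q0=0, F={3}): 0:5→0,k→1,s→2 1:5→3,k→4,s→1 2:5→5,k→1,s→2 3:5→3,k→3,s→3 4:5→3,k→4,s→3 5:5→6,k→7,s→5 6:5→6,k→3,s→3 7:5→3,k→4,s→8 8:5→3,k→9,s→8 9:5→3,k→3,s→3.
'k5': run [13, 9, 3] end={s0,s18,s9} ∉↓L; 2/2 deletions ∈↓L.
'kks': N↓-sim [13, 9, 4, 2] end={s0,s9} — reject; 3/3 del acc.
's55k': N↓-sim [13, 12, 10, 3, 2] end={s0,s9} rej; 4/4 del acc.
's55s': N↓-sim [13, 12, 10, 3, 2] end={s0,s9} ∉↓L; 4/4 deletions ∈↓L.
's5kskk': N↓-sim [13, 12, 10, 7, 4, 3, 2] end={s0,s9} rej; 6/6 single-dels accept.
5 words, ⪯-incomp.


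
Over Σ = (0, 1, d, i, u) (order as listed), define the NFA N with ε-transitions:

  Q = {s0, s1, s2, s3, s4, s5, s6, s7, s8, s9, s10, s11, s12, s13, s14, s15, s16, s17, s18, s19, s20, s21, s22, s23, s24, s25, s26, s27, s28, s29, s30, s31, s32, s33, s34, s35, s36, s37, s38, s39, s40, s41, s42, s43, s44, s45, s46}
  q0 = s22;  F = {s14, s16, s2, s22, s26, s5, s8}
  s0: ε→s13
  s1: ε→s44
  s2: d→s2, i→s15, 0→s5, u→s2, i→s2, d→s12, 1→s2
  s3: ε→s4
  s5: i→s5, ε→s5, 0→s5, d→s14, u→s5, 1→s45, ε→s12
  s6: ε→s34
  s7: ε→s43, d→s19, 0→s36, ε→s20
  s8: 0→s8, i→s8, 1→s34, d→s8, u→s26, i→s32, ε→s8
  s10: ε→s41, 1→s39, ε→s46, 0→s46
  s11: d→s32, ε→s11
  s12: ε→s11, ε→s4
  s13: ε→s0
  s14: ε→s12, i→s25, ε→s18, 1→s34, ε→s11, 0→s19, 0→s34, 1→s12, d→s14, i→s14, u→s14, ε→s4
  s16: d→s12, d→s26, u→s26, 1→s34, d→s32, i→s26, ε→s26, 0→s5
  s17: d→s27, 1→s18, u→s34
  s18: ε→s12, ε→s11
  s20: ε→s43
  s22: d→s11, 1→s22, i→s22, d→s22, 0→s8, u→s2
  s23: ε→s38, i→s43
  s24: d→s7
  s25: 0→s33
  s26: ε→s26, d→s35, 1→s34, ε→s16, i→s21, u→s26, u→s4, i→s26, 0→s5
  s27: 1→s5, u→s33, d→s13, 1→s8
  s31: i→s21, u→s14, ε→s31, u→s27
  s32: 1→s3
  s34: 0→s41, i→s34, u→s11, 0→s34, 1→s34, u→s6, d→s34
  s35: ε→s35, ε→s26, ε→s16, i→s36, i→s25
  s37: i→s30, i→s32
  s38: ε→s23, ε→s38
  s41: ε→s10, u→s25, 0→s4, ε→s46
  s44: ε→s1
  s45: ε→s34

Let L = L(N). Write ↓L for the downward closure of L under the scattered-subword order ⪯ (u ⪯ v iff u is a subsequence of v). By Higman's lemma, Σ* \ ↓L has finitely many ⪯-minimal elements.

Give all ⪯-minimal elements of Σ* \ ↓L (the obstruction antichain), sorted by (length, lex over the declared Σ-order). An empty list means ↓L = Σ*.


|Q|=47, |F|=7, |δ|=114 (36 ε).
min D↑ (7 st, q0=0, F={3}): 0:0→1,1→0,d→0,i→0,u→2 1:0→1,1→3,d→1,i→1,u→4 2:0→5,1→2,d→2,i→2,u→2 3:0→3,1→3,d→3,i→3,u→3 4:0→5,1→3,d→4,i→4,u→4 5:0→5,1→3,d→6,i→5,u→5 6:0→3,1→3,d→6,i→6,u→6 (ε-aug+det+¬).
'01': run [27, 24, 14] end={s10,s11,s12,s25,s3,s32,s33,s34,s39,s4,s41,s45,…} — reject; 2/2 deletions ∈↓L.
'u0d0': run [27, 25, 18, 16, 13] end={s10,s11,s19,s25,s3,s32,s33,s34,s39,s4,s41,s46,…} — reject; 4/4 single-dels accept.
2 obstructions.

A = [01, u0d0].


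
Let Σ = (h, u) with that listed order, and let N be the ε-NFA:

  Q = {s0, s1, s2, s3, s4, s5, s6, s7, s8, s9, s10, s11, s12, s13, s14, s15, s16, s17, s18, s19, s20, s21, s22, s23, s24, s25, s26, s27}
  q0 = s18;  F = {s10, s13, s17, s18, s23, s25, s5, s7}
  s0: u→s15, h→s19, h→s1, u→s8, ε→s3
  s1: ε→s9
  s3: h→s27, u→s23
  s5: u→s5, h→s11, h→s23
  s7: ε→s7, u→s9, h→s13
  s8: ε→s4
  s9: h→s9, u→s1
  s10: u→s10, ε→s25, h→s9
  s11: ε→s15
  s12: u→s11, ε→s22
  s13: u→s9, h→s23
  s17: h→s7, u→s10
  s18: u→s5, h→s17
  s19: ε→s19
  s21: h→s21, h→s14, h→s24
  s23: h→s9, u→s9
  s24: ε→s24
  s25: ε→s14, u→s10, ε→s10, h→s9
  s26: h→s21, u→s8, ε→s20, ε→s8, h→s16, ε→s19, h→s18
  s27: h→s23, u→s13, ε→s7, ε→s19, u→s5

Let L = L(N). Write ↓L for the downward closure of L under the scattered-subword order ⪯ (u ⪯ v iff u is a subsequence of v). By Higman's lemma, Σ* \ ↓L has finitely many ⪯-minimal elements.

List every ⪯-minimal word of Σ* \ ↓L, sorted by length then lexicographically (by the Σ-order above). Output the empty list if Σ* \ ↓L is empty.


A = [hhu, huh, uhh, uhu, hhhhh].

|Q|=28, |F|=8, |δ|=52 (16 ε).
min D↑ (8 st, q0=0, F={7}): 0:h→1,u→2 1:h→3,u→4 2:h→5,u→2 3:h→6,u→7 4:h→7,u→4 5:h→7,u→7 6:h→5,u→7 7:h→7,u→7 (ε-aug+det+¬).
'hhu': run [13, 11, 5, 2] end={s1,s9} ∉↓L; 3/3 single-dels accept.
'huh': N↓-sim [13, 11, 5, 2] end={s1,s9} — reject; 3/3 deletions ∈↓L.
'uhh': run [13, 9, 5, 2] end={s1,s9} rej; 3/3 deletions ∈↓L.
'uhu': run [13, 9, 5, 2] end={s1,s9} ∉↓L; 3/3 single-dels accept.
'hhhhh': |S_i|=[13, 11, 5, 4, 3, 2] end={s1,s9} ∉↓L; 5/5 del acc.
5 obstructions.


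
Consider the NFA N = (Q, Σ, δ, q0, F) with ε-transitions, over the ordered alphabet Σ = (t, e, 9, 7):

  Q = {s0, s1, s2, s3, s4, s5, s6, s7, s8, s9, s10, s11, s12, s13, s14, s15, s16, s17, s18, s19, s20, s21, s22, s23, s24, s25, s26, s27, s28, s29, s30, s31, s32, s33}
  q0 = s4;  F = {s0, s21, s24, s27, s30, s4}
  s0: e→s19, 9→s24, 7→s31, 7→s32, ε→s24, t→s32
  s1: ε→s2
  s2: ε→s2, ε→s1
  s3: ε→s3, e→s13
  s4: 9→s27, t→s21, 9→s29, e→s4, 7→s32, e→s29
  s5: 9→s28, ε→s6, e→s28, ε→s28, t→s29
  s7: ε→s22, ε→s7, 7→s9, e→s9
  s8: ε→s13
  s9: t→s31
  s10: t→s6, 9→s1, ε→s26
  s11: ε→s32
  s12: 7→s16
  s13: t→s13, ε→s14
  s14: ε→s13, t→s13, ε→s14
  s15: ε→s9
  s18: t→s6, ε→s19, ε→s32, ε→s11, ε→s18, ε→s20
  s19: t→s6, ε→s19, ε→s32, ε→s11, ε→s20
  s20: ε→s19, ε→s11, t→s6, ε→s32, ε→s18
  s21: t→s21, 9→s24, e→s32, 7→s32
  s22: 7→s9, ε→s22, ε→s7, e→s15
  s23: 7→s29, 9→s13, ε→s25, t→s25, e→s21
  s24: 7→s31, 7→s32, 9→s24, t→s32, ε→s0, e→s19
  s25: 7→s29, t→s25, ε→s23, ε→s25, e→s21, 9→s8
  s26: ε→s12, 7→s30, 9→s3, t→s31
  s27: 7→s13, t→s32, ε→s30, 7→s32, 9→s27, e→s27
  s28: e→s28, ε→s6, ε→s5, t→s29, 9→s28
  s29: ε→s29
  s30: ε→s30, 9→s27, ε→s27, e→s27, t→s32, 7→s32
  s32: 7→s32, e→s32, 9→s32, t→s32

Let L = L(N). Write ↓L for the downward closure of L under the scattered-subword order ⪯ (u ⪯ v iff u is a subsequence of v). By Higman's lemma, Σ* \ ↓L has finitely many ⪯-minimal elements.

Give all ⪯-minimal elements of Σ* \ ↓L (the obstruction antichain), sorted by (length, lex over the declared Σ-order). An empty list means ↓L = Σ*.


Antichain: [7, te, 9t].

|Q|=34, |F|=6, |δ|=106 (42 ε).
min D↑ (5 st, q0=0, F={3}): 0:t→1,e→0,9→2,7→3 1:t→1,e→3,9→4,7→3 2:t→3,e→2,9→2,7→3 3:t→3,e→3,9→3,7→3 4:t→3,e→3,9→4,7→3 [Hopcroft].
'7': run [16, 4] end={s13,s14,s31,s32} — reject; 1/1 single-dels accept.
'te': |S_i|=[16, 12, 6] end={s11,s18,s19,s20,s32,s6} ∉↓L; 2/2 deletions ∈↓L.
'9t': run [16, 14, 4] end={s13,s14,s32,s6} — reject; 2/2 single-dels accept.
3 words, ⪯-incomp.


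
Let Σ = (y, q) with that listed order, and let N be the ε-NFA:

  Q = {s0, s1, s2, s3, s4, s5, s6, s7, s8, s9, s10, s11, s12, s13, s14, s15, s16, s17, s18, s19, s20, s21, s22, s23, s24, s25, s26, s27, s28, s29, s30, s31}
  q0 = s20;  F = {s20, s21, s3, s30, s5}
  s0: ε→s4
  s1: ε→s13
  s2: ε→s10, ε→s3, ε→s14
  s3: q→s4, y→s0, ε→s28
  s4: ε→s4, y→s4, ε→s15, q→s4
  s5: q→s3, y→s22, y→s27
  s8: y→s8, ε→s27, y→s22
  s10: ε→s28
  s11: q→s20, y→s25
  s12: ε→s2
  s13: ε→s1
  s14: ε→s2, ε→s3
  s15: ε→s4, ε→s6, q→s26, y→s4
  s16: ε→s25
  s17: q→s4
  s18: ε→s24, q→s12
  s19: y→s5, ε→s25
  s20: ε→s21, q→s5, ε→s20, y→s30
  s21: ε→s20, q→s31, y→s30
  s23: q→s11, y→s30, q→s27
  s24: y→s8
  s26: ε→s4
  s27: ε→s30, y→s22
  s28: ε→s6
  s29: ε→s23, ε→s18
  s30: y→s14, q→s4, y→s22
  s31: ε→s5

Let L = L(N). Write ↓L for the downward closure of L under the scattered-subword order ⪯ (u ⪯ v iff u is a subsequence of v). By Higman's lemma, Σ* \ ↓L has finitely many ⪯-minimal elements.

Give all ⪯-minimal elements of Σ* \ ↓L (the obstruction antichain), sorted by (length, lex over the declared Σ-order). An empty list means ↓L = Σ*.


min(Σ*\↓L) = [yq, yyy, qqy, qqq].

|Q|=32, |F|=5, |δ|=56 (28 ε).
min D↑ (5 st, q0=0, F={4}): 0:y→1,q→2 1:y→3,q→4 2:y→1,q→3 3:y→4,q→4 4:y→4,q→4 (ε-aug+det+¬).
'yq': N↓-sim [17, 13, 4] end={s15,s26,s4,s6} rej; 2/2 del acc.
'yyy': run [17, 13, 11, 5] end={s0,s15,s26,s4,s6} ∉↓L; 3/3 single-dels accept.
'qqy': run [17, 15, 7, 5] end={s0,s15,s26,s4,s6} rej; 3/3 del acc.
'qqq': run [17, 15, 7, 4] end={s15,s26,s4,s6} — reject; 3/3 single-dels accept.
4 obstructions.


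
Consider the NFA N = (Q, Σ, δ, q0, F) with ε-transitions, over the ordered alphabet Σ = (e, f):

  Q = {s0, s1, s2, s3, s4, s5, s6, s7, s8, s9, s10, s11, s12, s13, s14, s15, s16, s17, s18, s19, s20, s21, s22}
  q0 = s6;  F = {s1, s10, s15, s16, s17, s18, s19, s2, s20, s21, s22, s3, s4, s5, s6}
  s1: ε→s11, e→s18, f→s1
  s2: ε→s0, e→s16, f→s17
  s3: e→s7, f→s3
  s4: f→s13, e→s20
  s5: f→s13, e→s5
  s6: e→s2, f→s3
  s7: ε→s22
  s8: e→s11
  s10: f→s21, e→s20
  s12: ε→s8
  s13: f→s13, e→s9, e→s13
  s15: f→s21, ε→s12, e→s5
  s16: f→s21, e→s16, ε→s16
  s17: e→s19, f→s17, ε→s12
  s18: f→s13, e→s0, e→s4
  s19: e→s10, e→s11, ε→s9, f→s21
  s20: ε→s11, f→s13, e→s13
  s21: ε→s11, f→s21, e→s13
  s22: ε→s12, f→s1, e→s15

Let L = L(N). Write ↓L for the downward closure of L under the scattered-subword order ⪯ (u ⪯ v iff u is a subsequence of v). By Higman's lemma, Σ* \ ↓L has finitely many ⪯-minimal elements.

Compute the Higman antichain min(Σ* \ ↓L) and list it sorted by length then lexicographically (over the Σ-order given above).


|Q|=23, |F|=15, |δ|=47 (11 ε).
min D↑ (16 st, q0=0, F={10}): 0:e→1,f→2 1:e→3,f→4 2:e→5,f→2 3:e→3,f→6 4:e→7,f→4 5:e→8,f→9 6:e→10,f→6 7:e→11,f→6 8:e→12,f→6 9:e→13,f→9 10:e→10,f→10 11:e→14,f→6 12:e→12,f→10 13:e→15,f→10 14:e→10,f→10 15:e→14,f→10 [Hopcroft].
'eefe': N↓-sim [22, 20, 15, 4, 2] end={s13,s9} rej; 4/4 single-dels accept.
'feeef': run [22, 19, 17, 13, 7, 2] end={s13,s9} rej; 5/5 deletions ∈↓L.
'fefef': |S_i|=[22, 19, 17, 9, 7, 2] end={s13,s9} ∉↓L; 5/5 del acc.
'efeeee': run [22, 20, 14, 10, 8, 4, 2] end={s13,s9} ∉↓L; 6/6 del acc.
4 obstructions.

A = [eefe, feeef, fefef, efeeee].


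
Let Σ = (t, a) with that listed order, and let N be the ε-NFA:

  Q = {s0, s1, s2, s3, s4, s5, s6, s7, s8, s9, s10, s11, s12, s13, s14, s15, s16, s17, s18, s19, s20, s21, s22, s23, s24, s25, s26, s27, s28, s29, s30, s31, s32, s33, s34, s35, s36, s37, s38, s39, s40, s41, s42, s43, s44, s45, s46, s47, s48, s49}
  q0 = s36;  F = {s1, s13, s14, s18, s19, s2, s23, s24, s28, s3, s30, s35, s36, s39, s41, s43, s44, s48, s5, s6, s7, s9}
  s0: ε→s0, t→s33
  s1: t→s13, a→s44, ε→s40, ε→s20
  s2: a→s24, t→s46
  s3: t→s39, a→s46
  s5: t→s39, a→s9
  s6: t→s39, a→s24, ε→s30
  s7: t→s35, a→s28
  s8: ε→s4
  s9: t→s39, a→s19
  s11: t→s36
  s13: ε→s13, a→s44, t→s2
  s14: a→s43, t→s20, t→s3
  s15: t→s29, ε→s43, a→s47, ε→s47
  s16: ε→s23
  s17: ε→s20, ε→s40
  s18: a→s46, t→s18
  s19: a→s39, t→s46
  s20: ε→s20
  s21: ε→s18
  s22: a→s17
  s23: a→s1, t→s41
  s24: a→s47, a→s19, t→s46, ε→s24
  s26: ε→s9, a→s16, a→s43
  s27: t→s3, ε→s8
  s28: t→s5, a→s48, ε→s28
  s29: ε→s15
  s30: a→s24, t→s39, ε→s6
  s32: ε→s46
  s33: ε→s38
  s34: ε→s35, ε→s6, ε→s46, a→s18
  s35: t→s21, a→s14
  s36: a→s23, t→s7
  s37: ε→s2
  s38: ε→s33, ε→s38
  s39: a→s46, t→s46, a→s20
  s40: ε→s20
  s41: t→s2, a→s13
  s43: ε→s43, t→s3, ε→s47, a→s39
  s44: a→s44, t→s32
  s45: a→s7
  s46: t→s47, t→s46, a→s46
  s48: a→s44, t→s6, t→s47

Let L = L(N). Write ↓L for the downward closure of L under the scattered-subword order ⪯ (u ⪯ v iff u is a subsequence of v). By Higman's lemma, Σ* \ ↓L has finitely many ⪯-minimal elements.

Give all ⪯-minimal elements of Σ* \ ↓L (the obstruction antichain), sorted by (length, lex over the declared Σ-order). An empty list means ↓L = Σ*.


|Q|=50, |F|=22, |δ|=91 (30 ε).
min D↑ (22 st, q0=0, F={14}): 0:t→1,a→2 1:t→3,a→4 2:t→5,a→6 3:t→7,a→8 4:t→9,a→10 5:t→11,a→12 6:t→12,a→13 7:t→7,a→14 8:t→15,a→16 9:t→17,a→18 10:t→19,a→13 11:t→14,a→20 12:t→11,a→13 13:t→14,a→13 14:t→14,a→14 15:t→17,a→14 16:t→15,a→17 17:t→14,a→14 18:t→17,a→21 19:t→17,a→20 20:t→14,a→21 21:t→14,a→17.
'ttta': |S_i|=[28, 24, 18, 7, 3] end={s20,s46,s47} rej; 4/4 deletions ∈↓L.
'attt': |S_i|=[28, 23, 16, 8, 2] end={s46,s47} ∉↓L; 4/4 del acc.
'aaat': |S_i|=[28, 23, 18, 8, 3] end={s32,s46,s47} rej; 4/4 del acc.
'ttaaaa': |S_i|=[28, 24, 18, 10, 7, 4, 3] end={s20,s46,s47} — reject; 6/6 del acc.
4 obstructions.

min(Σ*\↓L) = [ttta, attt, aaat, ttaaaa].


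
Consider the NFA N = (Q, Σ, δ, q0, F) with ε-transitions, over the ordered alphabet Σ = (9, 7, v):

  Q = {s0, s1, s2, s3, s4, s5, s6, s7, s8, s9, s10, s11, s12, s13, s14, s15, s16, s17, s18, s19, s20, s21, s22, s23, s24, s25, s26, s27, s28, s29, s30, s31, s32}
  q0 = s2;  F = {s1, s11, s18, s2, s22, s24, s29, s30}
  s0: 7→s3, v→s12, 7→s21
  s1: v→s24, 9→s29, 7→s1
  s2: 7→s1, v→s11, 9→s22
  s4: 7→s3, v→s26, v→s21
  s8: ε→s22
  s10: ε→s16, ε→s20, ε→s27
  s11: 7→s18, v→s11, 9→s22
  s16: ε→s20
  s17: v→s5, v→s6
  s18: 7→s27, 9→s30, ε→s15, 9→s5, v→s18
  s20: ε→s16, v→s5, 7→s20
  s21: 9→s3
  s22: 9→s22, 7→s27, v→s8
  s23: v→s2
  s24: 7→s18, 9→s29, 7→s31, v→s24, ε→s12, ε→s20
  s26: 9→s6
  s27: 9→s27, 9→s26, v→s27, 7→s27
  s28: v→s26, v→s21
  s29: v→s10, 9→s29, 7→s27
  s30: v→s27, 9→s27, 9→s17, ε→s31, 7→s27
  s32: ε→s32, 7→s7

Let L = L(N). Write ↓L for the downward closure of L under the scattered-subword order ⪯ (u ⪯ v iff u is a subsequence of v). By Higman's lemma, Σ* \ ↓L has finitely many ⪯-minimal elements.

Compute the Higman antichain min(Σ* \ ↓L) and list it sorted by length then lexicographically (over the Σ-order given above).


|Q|=33, |F|=8, |δ|=58 (11 ε).
min D↑ (9 st, q0=0, F={4}): 0:9→1,7→2,v→3 1:9→1,7→4,v→1 2:9→5,7→2,v→6 3:9→1,7→7,v→3 4:9→4,7→4,v→4 5:9→5,7→4,v→4 6:9→5,7→7,v→6 7:9→8,7→4,v→7 8:9→4,7→4,v→4 [Hopcroft].
'97': N↓-sim [20, 13, 6] end={s16,s20,s26,s27,s5,s6} ∉↓L; 2/2 deletions ∈↓L.
'79v': |S_i|=[20, 16, 11, 7] end={s10,s16,s20,s26,s27,s5,s6} — reject; 3/3 deletions ∈↓L.
'v77': run [20, 18, 11, 6] end={s16,s20,s26,s27,s5,s6} — reject; 3/3 del acc.
'v799': N↓-sim [20, 18, 11, 7, 5] end={s17,s26,s27,s5,s6} ∉↓L; 4/4 del acc.
4 minimals (antichain).

Antichain: [97, 79v, v77, v799].


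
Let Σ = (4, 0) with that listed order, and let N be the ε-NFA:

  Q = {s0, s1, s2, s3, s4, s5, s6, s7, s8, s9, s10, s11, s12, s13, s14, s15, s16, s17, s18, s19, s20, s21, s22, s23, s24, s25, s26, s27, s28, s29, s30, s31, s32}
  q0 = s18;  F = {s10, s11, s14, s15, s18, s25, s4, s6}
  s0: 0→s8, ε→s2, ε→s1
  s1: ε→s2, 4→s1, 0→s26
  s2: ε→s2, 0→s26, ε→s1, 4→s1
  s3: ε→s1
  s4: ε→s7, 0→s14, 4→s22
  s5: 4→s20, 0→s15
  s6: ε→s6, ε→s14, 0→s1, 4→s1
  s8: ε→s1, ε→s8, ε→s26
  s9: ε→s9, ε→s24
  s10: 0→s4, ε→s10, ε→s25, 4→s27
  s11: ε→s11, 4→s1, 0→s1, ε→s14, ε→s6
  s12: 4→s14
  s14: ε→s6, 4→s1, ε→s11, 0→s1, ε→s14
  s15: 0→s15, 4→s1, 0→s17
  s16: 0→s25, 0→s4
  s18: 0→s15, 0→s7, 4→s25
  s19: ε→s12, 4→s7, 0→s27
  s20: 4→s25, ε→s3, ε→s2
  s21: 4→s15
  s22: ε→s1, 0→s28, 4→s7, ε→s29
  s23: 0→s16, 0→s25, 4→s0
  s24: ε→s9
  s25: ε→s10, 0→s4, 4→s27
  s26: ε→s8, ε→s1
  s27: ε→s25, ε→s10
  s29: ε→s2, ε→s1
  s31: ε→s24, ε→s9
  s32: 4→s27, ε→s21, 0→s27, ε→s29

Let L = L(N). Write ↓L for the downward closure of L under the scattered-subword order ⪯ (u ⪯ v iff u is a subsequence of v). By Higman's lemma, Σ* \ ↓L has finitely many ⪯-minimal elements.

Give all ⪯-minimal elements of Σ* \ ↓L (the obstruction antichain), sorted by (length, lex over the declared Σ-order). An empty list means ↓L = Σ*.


min(Σ*\↓L) = [04, 4000].

|Q|=33, |F|=8, |δ|=78 (39 ε).
min D↑ (6 st, q0=0, F={4}): 0:4→1,0→2 1:4→1,0→3 2:4→4,0→2 3:4→4,0→5 4:4→4,0→4 5:4→4,0→4 [Hopcroft].
'04': run [18, 14, 8] end={s1,s2,s22,s26,s28,s29,s7,s8} rej; 2/2 del acc.
'4000': run [18, 15, 12, 8, 4] end={s1,s2,s26,s8} — reject; 4/4 single-dels accept.
2 words, ⪯-incomp.


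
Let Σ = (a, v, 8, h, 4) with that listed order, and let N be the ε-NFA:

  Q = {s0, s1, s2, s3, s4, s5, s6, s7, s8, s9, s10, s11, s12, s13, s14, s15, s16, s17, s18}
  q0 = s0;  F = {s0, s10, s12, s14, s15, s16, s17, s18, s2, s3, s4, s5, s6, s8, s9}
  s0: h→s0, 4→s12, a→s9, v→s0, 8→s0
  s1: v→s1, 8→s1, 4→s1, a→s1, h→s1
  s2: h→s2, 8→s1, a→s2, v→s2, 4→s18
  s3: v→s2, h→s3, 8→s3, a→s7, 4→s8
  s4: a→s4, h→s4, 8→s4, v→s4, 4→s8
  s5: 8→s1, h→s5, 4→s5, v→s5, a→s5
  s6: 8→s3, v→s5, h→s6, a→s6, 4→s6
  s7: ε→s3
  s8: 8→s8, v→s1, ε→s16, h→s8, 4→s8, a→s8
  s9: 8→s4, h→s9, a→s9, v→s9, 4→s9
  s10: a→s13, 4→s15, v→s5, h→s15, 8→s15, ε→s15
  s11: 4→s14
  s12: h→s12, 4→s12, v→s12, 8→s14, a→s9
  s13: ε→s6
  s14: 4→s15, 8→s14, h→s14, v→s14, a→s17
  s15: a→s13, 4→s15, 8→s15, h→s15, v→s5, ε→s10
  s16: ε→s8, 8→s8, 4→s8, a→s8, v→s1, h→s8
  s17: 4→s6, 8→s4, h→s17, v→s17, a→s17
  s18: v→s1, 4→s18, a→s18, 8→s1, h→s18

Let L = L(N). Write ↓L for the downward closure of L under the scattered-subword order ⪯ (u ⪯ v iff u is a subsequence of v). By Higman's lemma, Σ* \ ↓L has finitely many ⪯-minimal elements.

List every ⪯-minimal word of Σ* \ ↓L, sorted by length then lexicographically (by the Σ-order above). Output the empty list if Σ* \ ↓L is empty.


min(Σ*\↓L) = [a84v, 484v8].

|Q|=19, |F|=15, |δ|=87 (6 ε).
min D↑ (14 st, q0=0, F={8}): 0:a→1,v→0,8→0,h→0,4→2 1:a→1,v→1,8→3,h→1,4→1 2:a→1,v→2,8→4,h→2,4→2 3:a→3,v→3,8→3,h→3,4→5 4:a→6,v→4,8→4,h→4,4→7 5:a→5,v→8,8→5,h→5,4→5 6:a→6,v→6,8→3,h→6,4→9 7:a→9,v→10,8→7,h→7,4→7 8:a→8,v→8,8→8,h→8,4→8 9:a→9,v→10,8→11,h→9,4→9 10:a→10,v→10,8→8,h→10,4→10 11:a→11,v→12,8→11,h→11,4→5 12:a→12,v→12,8→8,h→12,4→13 13:a→13,v→8,8→8,h→13,4→13 [Hopcroft].
'a84v': |S_i|=[18, 13, 8, 4, 1] end={s1} ∉↓L; 4/4 deletions ∈↓L.
'484v8': |S_i|=[18, 17, 15, 12, 4, 1] end={s1} — reject; 5/5 deletions ∈↓L.
2 minimals (antichain).


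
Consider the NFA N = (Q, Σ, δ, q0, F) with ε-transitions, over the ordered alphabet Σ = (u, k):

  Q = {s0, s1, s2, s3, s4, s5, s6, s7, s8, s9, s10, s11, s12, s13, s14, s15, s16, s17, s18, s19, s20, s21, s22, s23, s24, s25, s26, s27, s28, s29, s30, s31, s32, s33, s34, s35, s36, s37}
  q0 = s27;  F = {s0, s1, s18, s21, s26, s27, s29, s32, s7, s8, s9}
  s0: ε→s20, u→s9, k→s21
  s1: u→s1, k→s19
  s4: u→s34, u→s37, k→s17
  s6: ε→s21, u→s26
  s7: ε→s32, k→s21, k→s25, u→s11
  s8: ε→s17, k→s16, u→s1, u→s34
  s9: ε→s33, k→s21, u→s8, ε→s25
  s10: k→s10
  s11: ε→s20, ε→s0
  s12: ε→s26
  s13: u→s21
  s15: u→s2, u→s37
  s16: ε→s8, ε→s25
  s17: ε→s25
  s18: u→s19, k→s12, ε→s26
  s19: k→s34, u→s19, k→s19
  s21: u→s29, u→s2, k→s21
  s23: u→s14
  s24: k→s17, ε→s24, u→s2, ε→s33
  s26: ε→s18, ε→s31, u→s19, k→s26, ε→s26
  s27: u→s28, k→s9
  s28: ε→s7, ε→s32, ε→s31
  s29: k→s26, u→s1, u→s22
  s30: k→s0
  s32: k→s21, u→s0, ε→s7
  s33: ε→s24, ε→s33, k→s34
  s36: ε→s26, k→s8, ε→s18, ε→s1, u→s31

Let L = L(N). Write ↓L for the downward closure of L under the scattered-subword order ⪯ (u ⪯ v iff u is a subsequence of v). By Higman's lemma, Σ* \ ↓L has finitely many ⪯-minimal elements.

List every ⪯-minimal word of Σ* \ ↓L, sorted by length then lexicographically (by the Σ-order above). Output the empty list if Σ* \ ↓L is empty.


Antichain: [kuuk, ukuku, kkuku, uuuuuk].

|Q|=38, |F|=11, |δ|=71 (27 ε).
min D↑ (10 st, q0=0, F={9}): 0:u→1,k→2 1:u→3,k→4 2:u→5,k→4 3:u→2,k→4 4:u→6,k→4 5:u→7,k→5 6:u→7,k→8 7:u→7,k→9 8:u→9,k→8 9:u→9,k→9 (ε-aug+det+¬).
'kuuk': |S_i|=[25, 18, 14, 4, 2] end={s19,s34} — reject; 4/4 deletions ∈↓L.
'ukuku': |S_i|=[25, 24, 15, 10, 6, 2] end={s19,s34} — reject; 5/5 del acc.
'kkuku': |S_i|=[25, 18, 15, 10, 6, 2] end={s19,s34} rej; 5/5 deletions ∈↓L.
'uuuuuk': run [25, 24, 21, 18, 14, 4, 2] end={s19,s34} ∉↓L; 6/6 del acc.
4 obstructions.


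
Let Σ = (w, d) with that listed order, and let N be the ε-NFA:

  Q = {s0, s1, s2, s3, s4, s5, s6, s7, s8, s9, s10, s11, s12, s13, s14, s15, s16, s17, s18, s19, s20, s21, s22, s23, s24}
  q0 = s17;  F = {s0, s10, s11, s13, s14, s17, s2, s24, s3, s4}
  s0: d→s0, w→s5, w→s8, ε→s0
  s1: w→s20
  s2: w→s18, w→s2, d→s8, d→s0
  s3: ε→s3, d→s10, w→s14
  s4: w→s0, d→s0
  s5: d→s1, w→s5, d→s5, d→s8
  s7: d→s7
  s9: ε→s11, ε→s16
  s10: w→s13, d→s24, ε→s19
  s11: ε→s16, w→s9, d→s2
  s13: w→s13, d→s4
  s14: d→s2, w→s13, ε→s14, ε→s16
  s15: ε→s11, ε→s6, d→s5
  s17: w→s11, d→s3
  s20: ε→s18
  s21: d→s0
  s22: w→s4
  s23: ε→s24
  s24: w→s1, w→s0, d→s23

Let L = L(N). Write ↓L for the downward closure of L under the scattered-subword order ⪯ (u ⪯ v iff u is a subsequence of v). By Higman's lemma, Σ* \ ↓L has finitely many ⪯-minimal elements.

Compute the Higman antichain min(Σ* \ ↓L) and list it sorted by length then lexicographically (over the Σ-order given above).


|Q|=25, |F|=10, |δ|=45 (12 ε).
min D↑ (11 st, q0=0, F={9}): 0:w→1,d→2 1:w→1,d→3 2:w→4,d→5 3:w→3,d→6 4:w→7,d→3 5:w→7,d→8 6:w→9,d→6 7:w→7,d→10 8:w→6,d→8 9:w→9,d→9 10:w→6,d→6 [Hopcroft].
'wddw': |S_i|=[19, 13, 8, 6, 5] end={s1,s18,s20,s5,s8} ∉↓L; 4/4 del acc.
'dddww': |S_i|=[19, 16, 13, 9, 6, 5] end={s1,s18,s20,s5,s8} ∉↓L; 5/5 deletions ∈↓L.
'dwwdww': N↓-sim [19, 16, 11, 9, 7, 6, 5] end={s1,s18,s20,s5,s8} — reject; 6/6 del acc.
3 obstructions.

min(Σ*\↓L) = [wddw, dddww, dwwdww].


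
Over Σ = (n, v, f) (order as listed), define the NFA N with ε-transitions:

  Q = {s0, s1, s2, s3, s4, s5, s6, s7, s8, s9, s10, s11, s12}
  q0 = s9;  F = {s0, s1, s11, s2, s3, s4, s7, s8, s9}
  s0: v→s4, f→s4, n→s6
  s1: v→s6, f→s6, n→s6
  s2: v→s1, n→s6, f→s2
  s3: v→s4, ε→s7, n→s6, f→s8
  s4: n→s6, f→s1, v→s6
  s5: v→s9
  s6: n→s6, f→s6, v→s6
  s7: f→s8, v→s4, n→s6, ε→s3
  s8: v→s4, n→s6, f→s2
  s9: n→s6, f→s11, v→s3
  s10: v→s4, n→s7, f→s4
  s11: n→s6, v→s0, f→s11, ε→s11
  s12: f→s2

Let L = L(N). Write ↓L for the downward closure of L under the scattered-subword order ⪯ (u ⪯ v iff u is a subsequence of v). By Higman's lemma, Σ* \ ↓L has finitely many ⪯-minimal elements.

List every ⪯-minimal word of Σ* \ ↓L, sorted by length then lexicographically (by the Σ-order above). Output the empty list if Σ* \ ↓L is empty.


|Q|=13, |F|=9, |δ|=38 (3 ε).
min D↑ (9 st, q0=0, F={1}): 0:n→1,v→2,f→3 1:n→1,v→1,f→1 2:n→1,v→4,f→5 3:n→1,v→6,f→3 4:n→1,v→1,f→7 5:n→1,v→4,f→8 6:n→1,v→4,f→4 7:n→1,v→1,f→1 8:n→1,v→7,f→8.
'n': N↓-sim [10, 1] end={s6} ∉↓L; 1/1 deletions ∈↓L.
'vvv': run [10, 8, 3, 1] end={s6} rej; 3/3 del acc.
'vvff': run [10, 8, 3, 2, 1] end={s6} — reject; 4/4 single-dels accept.
'fvfv': N↓-sim [10, 7, 4, 3, 1] end={s6} ∉↓L; 4/4 deletions ∈↓L.
'vffvf': run [10, 8, 5, 3, 2, 1] end={s6} — reject; 5/5 del acc.
'fvfff': |S_i|=[10, 7, 4, 3, 2, 1] end={s6} ∉↓L; 5/5 single-dels accept.
6 minimals (antichain).

min(Σ*\↓L) = [n, vvv, vvff, fvfv, vffvf, fvfff].


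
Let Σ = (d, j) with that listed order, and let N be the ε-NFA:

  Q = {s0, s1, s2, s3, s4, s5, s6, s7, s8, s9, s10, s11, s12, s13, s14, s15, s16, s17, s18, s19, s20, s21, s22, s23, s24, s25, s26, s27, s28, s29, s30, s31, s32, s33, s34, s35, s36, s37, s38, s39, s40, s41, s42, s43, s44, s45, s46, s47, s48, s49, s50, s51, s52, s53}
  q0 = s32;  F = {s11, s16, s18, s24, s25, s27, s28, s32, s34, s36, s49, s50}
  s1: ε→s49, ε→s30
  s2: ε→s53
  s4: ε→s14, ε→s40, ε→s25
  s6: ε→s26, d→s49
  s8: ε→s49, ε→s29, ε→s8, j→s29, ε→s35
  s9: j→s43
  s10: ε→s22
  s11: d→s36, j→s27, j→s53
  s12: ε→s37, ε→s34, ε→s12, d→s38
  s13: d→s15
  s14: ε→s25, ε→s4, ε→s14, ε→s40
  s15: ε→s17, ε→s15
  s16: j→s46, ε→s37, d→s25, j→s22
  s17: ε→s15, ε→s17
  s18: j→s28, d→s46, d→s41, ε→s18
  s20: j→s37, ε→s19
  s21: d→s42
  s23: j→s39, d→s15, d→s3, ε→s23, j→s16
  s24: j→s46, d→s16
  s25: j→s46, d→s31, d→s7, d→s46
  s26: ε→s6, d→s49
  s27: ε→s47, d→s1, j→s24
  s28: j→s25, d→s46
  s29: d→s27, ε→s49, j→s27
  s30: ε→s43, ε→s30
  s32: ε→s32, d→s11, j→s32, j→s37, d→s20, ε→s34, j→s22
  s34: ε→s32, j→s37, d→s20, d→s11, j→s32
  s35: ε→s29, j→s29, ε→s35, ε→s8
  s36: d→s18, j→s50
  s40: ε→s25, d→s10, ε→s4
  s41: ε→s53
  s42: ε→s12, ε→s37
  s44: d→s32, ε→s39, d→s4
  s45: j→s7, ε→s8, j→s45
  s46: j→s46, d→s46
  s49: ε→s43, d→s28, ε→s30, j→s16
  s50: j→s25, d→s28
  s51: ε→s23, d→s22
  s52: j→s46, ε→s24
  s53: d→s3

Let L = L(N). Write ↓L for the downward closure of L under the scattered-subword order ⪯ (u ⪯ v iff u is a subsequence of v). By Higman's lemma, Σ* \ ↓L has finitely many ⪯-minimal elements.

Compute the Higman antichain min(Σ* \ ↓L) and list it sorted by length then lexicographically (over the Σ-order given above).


|Q|=54, |F|=12, |δ|=108 (49 ε).
min D↑ (12 st, q0=0, F={8}): 0:d→1,j→0 1:d→2,j→3 2:d→4,j→5 3:d→6,j→7 4:d→8,j→9 5:d→9,j→10 6:d→9,j→11 7:d→11,j→8 8:d→8,j→8 9:d→8,j→10 10:d→8,j→8 11:d→10,j→8.
'dddd': run [26, 24, 18, 9, 6] end={s3,s31,s41,s46,s53,s7} ∉↓L; 4/4 deletions ∈↓L.
'djjj': N↓-sim [26, 24, 18, 8, 2] end={s22,s46} — reject; 4/4 single-dels accept.
'ddjjd': run [26, 24, 18, 9, 5, 3] end={s31,s46,s7} rej; 5/5 deletions ∈↓L.
3 obstructions.

A = [dddd, djjj, ddjjd].
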